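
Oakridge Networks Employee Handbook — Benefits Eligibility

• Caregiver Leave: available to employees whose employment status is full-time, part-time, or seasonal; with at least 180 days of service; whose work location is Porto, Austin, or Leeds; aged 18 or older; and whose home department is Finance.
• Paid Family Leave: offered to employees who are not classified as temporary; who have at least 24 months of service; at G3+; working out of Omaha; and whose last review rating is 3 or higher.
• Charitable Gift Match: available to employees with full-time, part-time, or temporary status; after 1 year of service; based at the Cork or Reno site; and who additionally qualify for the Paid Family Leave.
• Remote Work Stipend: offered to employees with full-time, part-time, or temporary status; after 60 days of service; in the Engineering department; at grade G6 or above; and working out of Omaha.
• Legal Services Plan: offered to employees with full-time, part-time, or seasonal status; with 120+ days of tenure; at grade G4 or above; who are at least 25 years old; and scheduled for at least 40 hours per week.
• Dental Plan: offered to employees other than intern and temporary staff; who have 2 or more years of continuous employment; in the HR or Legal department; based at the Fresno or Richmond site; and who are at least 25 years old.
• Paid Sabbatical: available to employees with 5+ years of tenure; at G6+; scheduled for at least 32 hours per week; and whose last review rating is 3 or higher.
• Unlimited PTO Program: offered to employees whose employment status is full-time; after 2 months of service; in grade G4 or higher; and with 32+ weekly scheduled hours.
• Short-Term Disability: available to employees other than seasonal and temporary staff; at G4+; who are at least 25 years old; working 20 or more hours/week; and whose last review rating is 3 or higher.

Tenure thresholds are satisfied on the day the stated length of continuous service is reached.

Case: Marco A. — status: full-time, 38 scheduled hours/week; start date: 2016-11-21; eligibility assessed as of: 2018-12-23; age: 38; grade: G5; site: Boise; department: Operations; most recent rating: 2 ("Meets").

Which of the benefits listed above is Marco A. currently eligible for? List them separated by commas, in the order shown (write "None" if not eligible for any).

Service from 2016-11-21 to 2018-12-23: 762 days.
Caregiver Leave — status full-time ✓; service 762 days ≥ 180 days ✓; site Boise ✗ (not Porto, Austin, or Leeds) → not eligible.
Paid Family Leave — status full-time ✓ (not excluded); service 762 days ≥ 24 months (≈720 days) ✓; grade G5 ≥ G3 ✓; site Boise ✗ (not Omaha) → not eligible.
Charitable Gift Match — status full-time ✓; service 762 days ≥ 1 year (≈365 days) ✓; site Boise ✗ (not Cork or Reno) → not eligible.
Remote Work Stipend — status full-time ✓; service 762 days ≥ 60 days ✓; dept Operations ✗ → not eligible.
Legal Services Plan — status full-time ✓; service 762 days ≥ 120 days ✓; grade G5 ≥ G4 ✓; age 38 ≥ 25 ✓; 38 hrs/wk < 40 ✗ → not eligible.
Dental Plan — status full-time ✓ (not excluded); service 762 days ≥ 2 years (≈730 days) ✓; dept Operations ✗ → not eligible.
Paid Sabbatical — service 762 days < 5 years (≈1825 days) ✗ → not eligible.
Unlimited PTO Program — status full-time ✓; service 762 days ≥ 2 months (≈60 days) ✓; grade G5 ≥ G4 ✓; 38 hrs/wk ≥ 32 ✓ → eligible.
Short-Term Disability — status full-time ✓ (not excluded); grade G5 ≥ G4 ✓; age 38 ≥ 25 ✓; 38 hrs/wk ≥ 20 ✓; rating 2 < 3 ✗ → not eligible.

Unlimited PTO Program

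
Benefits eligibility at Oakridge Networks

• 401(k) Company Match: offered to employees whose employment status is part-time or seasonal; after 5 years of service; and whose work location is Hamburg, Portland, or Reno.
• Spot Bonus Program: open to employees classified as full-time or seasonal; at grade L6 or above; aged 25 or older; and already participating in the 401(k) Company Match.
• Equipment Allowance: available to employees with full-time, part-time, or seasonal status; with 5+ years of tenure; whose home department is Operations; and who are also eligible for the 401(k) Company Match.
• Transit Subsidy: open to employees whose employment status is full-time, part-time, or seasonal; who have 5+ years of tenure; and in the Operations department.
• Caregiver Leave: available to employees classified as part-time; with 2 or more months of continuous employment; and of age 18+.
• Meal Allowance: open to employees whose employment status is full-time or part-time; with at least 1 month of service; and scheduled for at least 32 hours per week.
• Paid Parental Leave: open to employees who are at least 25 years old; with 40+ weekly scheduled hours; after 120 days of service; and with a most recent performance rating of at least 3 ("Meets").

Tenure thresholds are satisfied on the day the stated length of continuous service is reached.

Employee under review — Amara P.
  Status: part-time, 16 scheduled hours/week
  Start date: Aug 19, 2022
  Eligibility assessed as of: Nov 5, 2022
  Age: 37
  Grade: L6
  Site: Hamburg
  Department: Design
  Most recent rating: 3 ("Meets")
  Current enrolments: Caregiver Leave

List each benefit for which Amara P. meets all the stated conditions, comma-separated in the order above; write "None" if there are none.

Service from Aug 19, 2022 to Nov 5, 2022: 78 days.
401(k) Company Match — status part-time ✓; service 78 days < 5 years (≈1825 days) ✗ → not eligible.
Spot Bonus Program — status part-time ✗ (requires full-time or seasonal) → not eligible.
Equipment Allowance — status part-time ✓; service 78 days < 5 years (≈1825 days) ✗ → not eligible.
Transit Subsidy — status part-time ✓; service 78 days < 5 years (≈1825 days) ✗ → not eligible.
Caregiver Leave — status part-time ✓; service 78 days ≥ 2 months (≈60 days) ✓; age 37 ≥ 18 ✓ → eligible.
Meal Allowance — status part-time ✓; service 78 days ≥ 1 month (≈30 days) ✓; 16 hrs/wk < 32 ✗ → not eligible.
Paid Parental Leave — age 37 ≥ 25 ✓; 16 hrs/wk < 40 ✗ → not eligible.

Caregiver Leave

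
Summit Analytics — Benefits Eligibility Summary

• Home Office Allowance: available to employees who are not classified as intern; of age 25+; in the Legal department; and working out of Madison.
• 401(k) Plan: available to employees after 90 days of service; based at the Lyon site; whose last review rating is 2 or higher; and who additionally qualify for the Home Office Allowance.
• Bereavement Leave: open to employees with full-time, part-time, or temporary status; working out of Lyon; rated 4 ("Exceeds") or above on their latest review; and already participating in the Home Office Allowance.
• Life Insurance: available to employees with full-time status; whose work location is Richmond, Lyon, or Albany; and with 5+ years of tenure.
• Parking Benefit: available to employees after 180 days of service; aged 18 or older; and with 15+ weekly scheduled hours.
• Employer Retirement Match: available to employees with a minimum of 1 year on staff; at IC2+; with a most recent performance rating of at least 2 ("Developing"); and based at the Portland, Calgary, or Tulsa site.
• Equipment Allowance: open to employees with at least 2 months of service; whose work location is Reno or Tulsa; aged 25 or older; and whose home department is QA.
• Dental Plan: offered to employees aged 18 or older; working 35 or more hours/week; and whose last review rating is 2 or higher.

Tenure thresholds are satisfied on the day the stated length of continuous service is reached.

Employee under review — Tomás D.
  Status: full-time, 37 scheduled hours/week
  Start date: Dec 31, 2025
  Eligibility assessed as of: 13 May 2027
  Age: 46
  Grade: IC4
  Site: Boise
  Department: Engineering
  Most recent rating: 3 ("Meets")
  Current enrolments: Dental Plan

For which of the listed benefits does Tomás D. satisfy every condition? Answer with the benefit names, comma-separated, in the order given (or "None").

Parking Benefit, Dental Plan

Service from Dec 31, 2025 to 13 May 2027: 498 days.
Home Office Allowance — status full-time ✓ (not excluded); age 46 ≥ 25 ✓; dept Engineering ✗ → not eligible.
401(k) Plan — service 498 days ≥ 90 days ✓; site Boise ✗ (not Lyon) → not eligible.
Bereavement Leave — status full-time ✓; site Boise ✗ (not Lyon) → not eligible.
Life Insurance — status full-time ✓; site Boise ✗ (not Richmond, Lyon, or Albany) → not eligible.
Parking Benefit — service 498 days ≥ 180 days ✓; age 46 ≥ 18 ✓; 37 hrs/wk ≥ 15 ✓ → eligible.
Employer Retirement Match — service 498 days ≥ 1 year (≈365 days) ✓; grade IC4 ≥ IC2 ✓; rating 3 ≥ 2 ✓; site Boise ✗ (not Portland, Calgary, or Tulsa) → not eligible.
Equipment Allowance — service 498 days ≥ 2 months (≈60 days) ✓; site Boise ✗ (not Reno or Tulsa) → not eligible.
Dental Plan — age 46 ≥ 18 ✓; 37 hrs/wk ≥ 35 ✓; rating 3 ≥ 2 ✓ → eligible.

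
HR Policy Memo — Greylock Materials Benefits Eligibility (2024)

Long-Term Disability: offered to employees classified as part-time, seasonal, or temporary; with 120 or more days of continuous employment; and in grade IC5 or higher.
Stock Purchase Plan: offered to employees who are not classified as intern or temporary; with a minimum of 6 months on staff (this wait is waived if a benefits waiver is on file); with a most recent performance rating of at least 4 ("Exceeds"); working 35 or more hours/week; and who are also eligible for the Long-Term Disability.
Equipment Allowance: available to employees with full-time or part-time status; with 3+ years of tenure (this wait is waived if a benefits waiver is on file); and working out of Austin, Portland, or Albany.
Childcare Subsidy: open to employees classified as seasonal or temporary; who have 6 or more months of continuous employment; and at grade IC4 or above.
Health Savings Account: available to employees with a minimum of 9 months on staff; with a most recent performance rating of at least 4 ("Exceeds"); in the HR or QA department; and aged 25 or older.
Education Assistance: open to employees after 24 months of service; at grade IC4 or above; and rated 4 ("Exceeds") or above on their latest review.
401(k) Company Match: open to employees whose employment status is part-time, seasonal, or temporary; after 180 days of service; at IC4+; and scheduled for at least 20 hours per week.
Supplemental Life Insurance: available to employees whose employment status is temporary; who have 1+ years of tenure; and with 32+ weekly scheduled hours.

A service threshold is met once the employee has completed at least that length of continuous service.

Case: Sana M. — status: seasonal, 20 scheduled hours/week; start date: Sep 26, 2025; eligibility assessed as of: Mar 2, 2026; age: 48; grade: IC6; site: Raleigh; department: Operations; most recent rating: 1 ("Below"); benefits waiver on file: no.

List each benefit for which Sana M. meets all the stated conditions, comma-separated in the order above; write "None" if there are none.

Service from Sep 26, 2025 to Mar 2, 2026: 157 days.
Long-Term Disability — status seasonal ✓; service 157 days ≥ 120 days ✓; grade IC6 ≥ IC5 ✓ → eligible.
Stock Purchase Plan — status seasonal ✓ (not excluded); no waiver, service 157 days < 6 months (≈180 days) ✗ → not eligible.
Equipment Allowance — status seasonal ✗ (requires full-time or part-time) → not eligible.
Childcare Subsidy — status seasonal ✓; service 157 days < 6 months (≈180 days) ✗ → not eligible.
Health Savings Account — service 157 days < 9 months (≈270 days) ✗ → not eligible.
Education Assistance — service 157 days < 24 months (≈720 days) ✗ → not eligible.
401(k) Company Match — status seasonal ✓; service 157 days < 180 days ✗ → not eligible.
Supplemental Life Insurance — status seasonal ✗ (requires temporary) → not eligible.

Long-Term Disability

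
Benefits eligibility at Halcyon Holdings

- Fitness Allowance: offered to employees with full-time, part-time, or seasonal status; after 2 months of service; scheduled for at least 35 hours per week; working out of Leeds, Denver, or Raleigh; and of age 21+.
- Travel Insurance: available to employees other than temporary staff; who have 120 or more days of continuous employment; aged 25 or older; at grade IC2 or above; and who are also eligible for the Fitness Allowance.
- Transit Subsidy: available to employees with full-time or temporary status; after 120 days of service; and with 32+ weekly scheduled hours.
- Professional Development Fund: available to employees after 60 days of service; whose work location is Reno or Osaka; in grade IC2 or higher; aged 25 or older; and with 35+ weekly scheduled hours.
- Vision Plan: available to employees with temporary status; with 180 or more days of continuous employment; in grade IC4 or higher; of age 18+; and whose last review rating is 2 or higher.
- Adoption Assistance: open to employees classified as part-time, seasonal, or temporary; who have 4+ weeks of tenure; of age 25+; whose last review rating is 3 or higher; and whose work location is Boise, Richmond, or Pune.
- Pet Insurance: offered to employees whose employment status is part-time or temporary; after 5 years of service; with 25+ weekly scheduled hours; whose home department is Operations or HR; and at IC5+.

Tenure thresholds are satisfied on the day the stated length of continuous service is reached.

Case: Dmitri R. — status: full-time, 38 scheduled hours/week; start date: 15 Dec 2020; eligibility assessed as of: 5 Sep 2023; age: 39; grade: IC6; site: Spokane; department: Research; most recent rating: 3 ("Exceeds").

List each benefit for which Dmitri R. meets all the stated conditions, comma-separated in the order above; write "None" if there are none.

Service from 15 Dec 2020 to 5 Sep 2023: 994 days.
Fitness Allowance — status full-time ✓; service 994 days ≥ 2 months (≈60 days) ✓; 38 hrs/wk ≥ 35 ✓; site Spokane ✗ (not Leeds, Denver, or Raleigh) → not eligible.
Travel Insurance — status full-time ✓ (not excluded); service 994 days ≥ 120 days ✓; age 39 ≥ 25 ✓; grade IC6 ≥ IC2 ✓; not eligible for Fitness Allowance ✗ → not eligible.
Transit Subsidy — status full-time ✓; service 994 days ≥ 120 days ✓; 38 hrs/wk ≥ 32 ✓ → eligible.
Professional Development Fund — service 994 days ≥ 60 days ✓; site Spokane ✗ (not Reno or Osaka) → not eligible.
Vision Plan — status full-time ✗ (requires temporary) → not eligible.
Adoption Assistance — status full-time ✗ (requires part-time, seasonal, or temporary) → not eligible.
Pet Insurance — status full-time ✗ (requires part-time or temporary) → not eligible.

Transit Subsidy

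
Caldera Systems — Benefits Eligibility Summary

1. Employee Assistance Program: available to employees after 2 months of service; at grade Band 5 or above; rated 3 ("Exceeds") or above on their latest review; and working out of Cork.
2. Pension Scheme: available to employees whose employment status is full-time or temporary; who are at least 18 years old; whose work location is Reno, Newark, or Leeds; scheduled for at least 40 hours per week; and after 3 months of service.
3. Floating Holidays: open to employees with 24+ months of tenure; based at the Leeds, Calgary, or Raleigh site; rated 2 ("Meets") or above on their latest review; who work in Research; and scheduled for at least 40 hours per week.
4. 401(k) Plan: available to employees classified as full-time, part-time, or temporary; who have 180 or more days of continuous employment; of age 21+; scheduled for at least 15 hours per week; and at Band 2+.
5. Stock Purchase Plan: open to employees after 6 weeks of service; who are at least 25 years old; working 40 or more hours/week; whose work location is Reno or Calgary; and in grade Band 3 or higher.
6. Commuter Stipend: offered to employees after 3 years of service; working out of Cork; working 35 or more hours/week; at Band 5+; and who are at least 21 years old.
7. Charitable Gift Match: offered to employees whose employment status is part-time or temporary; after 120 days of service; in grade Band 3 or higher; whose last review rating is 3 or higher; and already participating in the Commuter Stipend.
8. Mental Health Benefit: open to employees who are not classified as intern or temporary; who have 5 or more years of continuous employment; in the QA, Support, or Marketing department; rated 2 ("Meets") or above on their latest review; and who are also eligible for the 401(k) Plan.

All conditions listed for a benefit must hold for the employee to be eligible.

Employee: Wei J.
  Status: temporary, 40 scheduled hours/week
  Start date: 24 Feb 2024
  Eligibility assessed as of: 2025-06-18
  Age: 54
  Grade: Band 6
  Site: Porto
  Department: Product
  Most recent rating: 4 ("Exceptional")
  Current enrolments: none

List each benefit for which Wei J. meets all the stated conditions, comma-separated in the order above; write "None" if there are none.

401(k) Plan

Service from 24 Feb 2024 to 2025-06-18: 480 days.
Employee Assistance Program — service 480 days ≥ 2 months (≈60 days) ✓; grade Band 6 ≥ Band 5 ✓; rating 4 ≥ 3 ✓; site Porto ✗ (not Cork) → not eligible.
Pension Scheme — status temporary ✓; age 54 ≥ 18 ✓; site Porto ✗ (not Reno, Newark, or Leeds) → not eligible.
Floating Holidays — service 480 days < 24 months (≈720 days) ✗ → not eligible.
401(k) Plan — status temporary ✓; service 480 days ≥ 180 days ✓; age 54 ≥ 21 ✓; 40 hrs/wk ≥ 15 ✓; grade Band 6 ≥ Band 2 ✓ → eligible.
Stock Purchase Plan — service 480 days ≥ 6 weeks (≈42 days) ✓; age 54 ≥ 25 ✓; 40 hrs/wk ≥ 40 ✓; site Porto ✗ (not Reno or Calgary) → not eligible.
Commuter Stipend — service 480 days < 3 years (≈1095 days) ✗ → not eligible.
Charitable Gift Match — status temporary ✓; service 480 days ≥ 120 days ✓; grade Band 6 ≥ Band 3 ✓; rating 4 ≥ 3 ✓; not enrolled in Commuter Stipend ✗ → not eligible.
Mental Health Benefit — status temporary ✗ (excluded) → not eligible.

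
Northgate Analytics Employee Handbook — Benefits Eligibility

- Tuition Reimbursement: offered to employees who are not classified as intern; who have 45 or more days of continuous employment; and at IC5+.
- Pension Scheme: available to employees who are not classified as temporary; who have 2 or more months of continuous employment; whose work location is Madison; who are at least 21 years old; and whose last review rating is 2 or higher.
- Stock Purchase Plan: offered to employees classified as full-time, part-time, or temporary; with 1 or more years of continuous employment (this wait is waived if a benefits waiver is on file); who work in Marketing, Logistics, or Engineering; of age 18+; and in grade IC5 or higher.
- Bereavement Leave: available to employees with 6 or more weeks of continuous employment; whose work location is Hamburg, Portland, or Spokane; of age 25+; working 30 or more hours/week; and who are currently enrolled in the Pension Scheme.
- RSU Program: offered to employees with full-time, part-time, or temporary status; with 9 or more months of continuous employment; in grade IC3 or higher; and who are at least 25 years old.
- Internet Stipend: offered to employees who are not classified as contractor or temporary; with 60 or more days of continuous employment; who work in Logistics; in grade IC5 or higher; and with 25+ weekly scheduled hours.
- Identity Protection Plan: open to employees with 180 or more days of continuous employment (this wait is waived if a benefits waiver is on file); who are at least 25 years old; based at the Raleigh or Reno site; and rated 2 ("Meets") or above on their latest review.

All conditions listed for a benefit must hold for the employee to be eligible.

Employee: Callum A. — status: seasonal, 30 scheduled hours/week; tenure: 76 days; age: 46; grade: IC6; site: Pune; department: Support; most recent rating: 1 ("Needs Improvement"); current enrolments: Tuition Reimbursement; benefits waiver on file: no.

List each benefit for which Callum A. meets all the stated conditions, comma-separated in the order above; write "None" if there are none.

Tuition Reimbursement

Tuition Reimbursement — status seasonal ✓ (not excluded); service 76 days ≥ 45 days ✓; grade IC6 ≥ IC5 ✓ → eligible.
Pension Scheme — status seasonal ✓ (not excluded); service 76 days ≥ 2 months (≈60 days) ✓; site Pune ✗ (not Madison) → not eligible.
Stock Purchase Plan — status seasonal ✗ (requires full-time, part-time, or temporary) → not eligible.
Bereavement Leave — service 76 days ≥ 6 weeks (≈42 days) ✓; site Pune ✗ (not Hamburg, Portland, or Spokane) → not eligible.
RSU Program — status seasonal ✗ (requires full-time, part-time, or temporary) → not eligible.
Internet Stipend — status seasonal ✓ (not excluded); service 76 days ≥ 60 days ✓; dept Support ✗ → not eligible.
Identity Protection Plan — no waiver, service 76 days < 180 days ✗ → not eligible.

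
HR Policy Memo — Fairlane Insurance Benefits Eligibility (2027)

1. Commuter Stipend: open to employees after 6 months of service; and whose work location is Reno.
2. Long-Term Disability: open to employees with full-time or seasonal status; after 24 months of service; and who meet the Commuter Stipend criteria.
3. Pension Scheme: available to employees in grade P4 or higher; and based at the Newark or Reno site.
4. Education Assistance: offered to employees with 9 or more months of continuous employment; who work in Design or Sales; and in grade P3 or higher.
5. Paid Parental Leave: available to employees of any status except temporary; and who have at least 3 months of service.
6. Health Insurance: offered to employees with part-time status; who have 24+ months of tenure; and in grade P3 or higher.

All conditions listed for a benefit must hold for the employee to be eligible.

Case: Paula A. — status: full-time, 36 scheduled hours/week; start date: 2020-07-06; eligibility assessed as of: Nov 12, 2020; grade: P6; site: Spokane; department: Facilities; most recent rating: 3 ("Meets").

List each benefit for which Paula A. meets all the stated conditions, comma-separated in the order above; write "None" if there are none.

Service from 2020-07-06 to Nov 12, 2020: 129 days.
Commuter Stipend — service 129 days < 6 months (≈180 days) ✗ → not eligible.
Long-Term Disability — status full-time ✓; service 129 days < 24 months (≈720 days) ✗ → not eligible.
Pension Scheme — grade P6 ≥ P4 ✓; site Spokane ✗ (not Newark or Reno) → not eligible.
Education Assistance — service 129 days < 9 months (≈270 days) ✗ → not eligible.
Paid Parental Leave — status full-time ✓ (not excluded); service 129 days ≥ 3 months (≈90 days) ✓ → eligible.
Health Insurance — status full-time ✗ (requires part-time) → not eligible.

Paid Parental Leave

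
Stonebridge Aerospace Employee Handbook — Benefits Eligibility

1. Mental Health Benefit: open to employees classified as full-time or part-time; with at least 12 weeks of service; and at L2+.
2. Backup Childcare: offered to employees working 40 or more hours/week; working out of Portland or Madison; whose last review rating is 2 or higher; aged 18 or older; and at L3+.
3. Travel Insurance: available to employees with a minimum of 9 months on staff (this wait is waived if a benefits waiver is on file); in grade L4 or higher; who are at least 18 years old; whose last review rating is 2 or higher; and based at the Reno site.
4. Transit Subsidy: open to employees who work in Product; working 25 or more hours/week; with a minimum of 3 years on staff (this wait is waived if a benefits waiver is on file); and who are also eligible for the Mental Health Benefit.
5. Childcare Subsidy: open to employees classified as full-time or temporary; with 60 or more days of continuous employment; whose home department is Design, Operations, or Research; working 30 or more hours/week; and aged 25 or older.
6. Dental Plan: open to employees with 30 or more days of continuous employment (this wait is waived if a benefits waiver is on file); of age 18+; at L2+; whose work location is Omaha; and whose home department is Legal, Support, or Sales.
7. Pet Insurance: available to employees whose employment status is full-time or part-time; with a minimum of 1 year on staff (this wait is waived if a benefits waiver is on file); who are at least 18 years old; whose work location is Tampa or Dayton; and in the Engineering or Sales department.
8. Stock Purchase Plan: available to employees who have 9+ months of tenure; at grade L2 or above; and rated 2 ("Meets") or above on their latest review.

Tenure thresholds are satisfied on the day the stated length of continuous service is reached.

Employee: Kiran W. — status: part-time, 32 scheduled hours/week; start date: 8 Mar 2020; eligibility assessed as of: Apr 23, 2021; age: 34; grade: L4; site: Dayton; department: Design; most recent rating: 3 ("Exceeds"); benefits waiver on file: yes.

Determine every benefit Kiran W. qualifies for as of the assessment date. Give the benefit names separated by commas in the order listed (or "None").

Service from 8 Mar 2020 to Apr 23, 2021: 411 days.
Mental Health Benefit — status part-time ✓; service 411 days ≥ 12 weeks (≈84 days) ✓; grade L4 ≥ L2 ✓ → eligible.
Backup Childcare — 32 hrs/wk < 40 ✗ → not eligible.
Travel Insurance — benefits waiver on file ✓; grade L4 ≥ L4 ✓; age 34 ≥ 18 ✓; rating 3 ≥ 2 ✓; site Dayton ✗ (not Reno) → not eligible.
Transit Subsidy — dept Design ✗ → not eligible.
Childcare Subsidy — status part-time ✗ (requires full-time or temporary) → not eligible.
Dental Plan — benefits waiver on file ✓; age 34 ≥ 18 ✓; grade L4 ≥ L2 ✓; site Dayton ✗ (not Omaha) → not eligible.
Pet Insurance — status part-time ✓; benefits waiver on file ✓; age 34 ≥ 18 ✓; site Dayton ✓; dept Design ✗ → not eligible.
Stock Purchase Plan — service 411 days ≥ 9 months (≈270 days) ✓; grade L4 ≥ L2 ✓; rating 3 ≥ 2 ✓ → eligible.

Mental Health Benefit, Stock Purchase Plan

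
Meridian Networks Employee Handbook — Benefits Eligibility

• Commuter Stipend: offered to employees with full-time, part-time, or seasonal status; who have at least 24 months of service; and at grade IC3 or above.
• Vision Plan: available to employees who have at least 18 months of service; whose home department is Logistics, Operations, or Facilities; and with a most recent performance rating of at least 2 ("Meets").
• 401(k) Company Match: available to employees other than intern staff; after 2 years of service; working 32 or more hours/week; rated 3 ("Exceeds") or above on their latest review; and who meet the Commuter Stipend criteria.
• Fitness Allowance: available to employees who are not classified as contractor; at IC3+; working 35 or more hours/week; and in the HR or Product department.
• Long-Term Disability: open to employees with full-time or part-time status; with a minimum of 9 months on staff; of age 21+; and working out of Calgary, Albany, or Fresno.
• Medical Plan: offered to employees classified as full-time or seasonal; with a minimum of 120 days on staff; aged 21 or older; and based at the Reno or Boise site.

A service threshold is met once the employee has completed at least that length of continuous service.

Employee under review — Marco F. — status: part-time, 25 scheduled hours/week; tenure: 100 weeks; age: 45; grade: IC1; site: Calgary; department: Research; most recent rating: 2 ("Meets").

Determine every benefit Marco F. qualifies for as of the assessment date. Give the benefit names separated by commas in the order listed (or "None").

Long-Term Disability

Commuter Stipend — status part-time ✓; service 100 weeks < 24 months (≈720 days) ✗ → not eligible.
Vision Plan — service 100 weeks ≥ 18 months (≈540 days) ✓; dept Research ✗ → not eligible.
401(k) Company Match — status part-time ✓ (not excluded); service 100 weeks < 2 years (≈730 days) ✗ → not eligible.
Fitness Allowance — status part-time ✓ (not excluded); grade IC1 < IC3 ✗ → not eligible.
Long-Term Disability — status part-time ✓; service 100 weeks ≥ 9 months (≈270 days) ✓; age 45 ≥ 21 ✓; site Calgary ✓ → eligible.
Medical Plan — status part-time ✗ (requires full-time or seasonal) → not eligible.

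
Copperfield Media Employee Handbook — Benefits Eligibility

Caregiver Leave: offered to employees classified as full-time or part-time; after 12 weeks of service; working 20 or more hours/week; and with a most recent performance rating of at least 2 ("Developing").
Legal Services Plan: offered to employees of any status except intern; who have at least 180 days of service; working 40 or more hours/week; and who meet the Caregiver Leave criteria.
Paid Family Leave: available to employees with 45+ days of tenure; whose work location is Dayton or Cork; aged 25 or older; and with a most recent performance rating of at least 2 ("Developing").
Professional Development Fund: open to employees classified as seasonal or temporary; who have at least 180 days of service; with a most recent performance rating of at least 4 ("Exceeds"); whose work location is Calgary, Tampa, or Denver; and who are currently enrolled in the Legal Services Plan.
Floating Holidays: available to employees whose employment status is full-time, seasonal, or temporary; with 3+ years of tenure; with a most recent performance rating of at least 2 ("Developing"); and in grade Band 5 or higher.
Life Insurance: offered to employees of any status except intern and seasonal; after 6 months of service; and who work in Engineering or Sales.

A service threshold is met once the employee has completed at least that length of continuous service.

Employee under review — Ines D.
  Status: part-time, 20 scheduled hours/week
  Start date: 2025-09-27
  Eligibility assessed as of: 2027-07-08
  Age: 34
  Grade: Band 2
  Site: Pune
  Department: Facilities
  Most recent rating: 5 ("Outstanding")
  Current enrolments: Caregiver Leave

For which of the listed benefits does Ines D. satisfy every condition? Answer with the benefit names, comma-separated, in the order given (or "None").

Caregiver Leave

Service from 2025-09-27 to 2027-07-08: 649 days.
Caregiver Leave — status part-time ✓; service 649 days ≥ 12 weeks (≈84 days) ✓; 20 hrs/wk ≥ 20 ✓; rating 5 ≥ 2 ✓ → eligible.
Legal Services Plan — status part-time ✓ (not excluded); service 649 days ≥ 180 days ✓; 20 hrs/wk < 40 ✗ → not eligible.
Paid Family Leave — service 649 days ≥ 45 days ✓; site Pune ✗ (not Dayton or Cork) → not eligible.
Professional Development Fund — status part-time ✗ (requires seasonal or temporary) → not eligible.
Floating Holidays — status part-time ✗ (requires full-time, seasonal, or temporary) → not eligible.
Life Insurance — status part-time ✓ (not excluded); service 649 days ≥ 6 months (≈180 days) ✓; dept Facilities ✗ → not eligible.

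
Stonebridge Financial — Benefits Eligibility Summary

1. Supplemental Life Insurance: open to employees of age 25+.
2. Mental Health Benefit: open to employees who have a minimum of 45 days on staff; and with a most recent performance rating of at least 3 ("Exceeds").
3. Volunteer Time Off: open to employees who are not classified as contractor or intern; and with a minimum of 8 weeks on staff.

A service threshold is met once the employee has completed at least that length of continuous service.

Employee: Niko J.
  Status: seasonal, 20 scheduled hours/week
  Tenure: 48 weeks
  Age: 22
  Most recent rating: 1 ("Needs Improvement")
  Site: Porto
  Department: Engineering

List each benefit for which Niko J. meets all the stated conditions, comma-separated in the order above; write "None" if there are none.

Supplemental Life Insurance — age 22 < 25 ✗ → not eligible.
Mental Health Benefit — service 48 weeks ≥ 45 days ✓; rating 1 < 3 ✗ → not eligible.
Volunteer Time Off — status seasonal ✓ (not excluded); service 48 weeks ≥ 8 weeks ✓ → eligible.

Volunteer Time Off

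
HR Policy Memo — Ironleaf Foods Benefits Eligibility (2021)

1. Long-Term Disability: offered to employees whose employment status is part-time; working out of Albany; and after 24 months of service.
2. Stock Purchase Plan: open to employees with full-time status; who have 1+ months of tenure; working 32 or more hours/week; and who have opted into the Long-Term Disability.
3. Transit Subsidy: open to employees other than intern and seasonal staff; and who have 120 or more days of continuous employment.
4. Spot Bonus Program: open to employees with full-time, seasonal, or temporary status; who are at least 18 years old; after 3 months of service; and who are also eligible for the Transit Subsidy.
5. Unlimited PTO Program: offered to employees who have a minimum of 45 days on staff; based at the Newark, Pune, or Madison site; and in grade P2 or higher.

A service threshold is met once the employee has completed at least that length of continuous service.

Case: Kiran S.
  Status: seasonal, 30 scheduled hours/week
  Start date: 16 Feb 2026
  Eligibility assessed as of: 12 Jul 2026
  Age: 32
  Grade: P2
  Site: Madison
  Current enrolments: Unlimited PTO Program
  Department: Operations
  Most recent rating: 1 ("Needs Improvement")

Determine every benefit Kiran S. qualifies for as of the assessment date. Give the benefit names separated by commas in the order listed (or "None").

Service from 16 Feb 2026 to 12 Jul 2026: 146 days.
Long-Term Disability — status seasonal ✗ (requires part-time) → not eligible.
Stock Purchase Plan — status seasonal ✗ (requires full-time) → not eligible.
Transit Subsidy — status seasonal ✗ (excluded) → not eligible.
Spot Bonus Program — status seasonal ✓; age 32 ≥ 18 ✓; service 146 days ≥ 3 months (≈90 days) ✓; not eligible for Transit Subsidy ✗ → not eligible.
Unlimited PTO Program — service 146 days ≥ 45 days ✓; site Madison ✓; grade P2 ≥ P2 ✓ → eligible.

Unlimited PTO Program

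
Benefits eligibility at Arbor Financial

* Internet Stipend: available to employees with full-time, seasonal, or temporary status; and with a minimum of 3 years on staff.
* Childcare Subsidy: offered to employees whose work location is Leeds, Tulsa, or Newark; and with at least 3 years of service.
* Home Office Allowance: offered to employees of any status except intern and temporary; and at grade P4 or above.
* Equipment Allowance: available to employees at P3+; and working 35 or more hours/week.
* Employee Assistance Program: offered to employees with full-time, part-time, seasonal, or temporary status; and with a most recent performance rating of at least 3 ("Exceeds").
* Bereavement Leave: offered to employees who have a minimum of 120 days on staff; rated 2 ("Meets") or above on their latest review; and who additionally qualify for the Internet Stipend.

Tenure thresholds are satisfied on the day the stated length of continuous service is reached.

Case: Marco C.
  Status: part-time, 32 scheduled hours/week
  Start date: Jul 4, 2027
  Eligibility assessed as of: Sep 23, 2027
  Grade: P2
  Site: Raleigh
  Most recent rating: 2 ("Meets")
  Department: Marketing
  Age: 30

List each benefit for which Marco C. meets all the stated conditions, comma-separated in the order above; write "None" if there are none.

Service from Jul 4, 2027 to Sep 23, 2027: 81 days.
Internet Stipend — status part-time ✗ (requires full-time, seasonal, or temporary) → not eligible.
Childcare Subsidy — site Raleigh ✗ (not Leeds, Tulsa, or Newark) → not eligible.
Home Office Allowance — status part-time ✓ (not excluded); grade P2 < P4 ✗ → not eligible.
Equipment Allowance — grade P2 < P3 ✗ → not eligible.
Employee Assistance Program — status part-time ✓; rating 2 < 3 ✗ → not eligible.
Bereavement Leave — service 81 days < 120 days ✗ → not eligible.

None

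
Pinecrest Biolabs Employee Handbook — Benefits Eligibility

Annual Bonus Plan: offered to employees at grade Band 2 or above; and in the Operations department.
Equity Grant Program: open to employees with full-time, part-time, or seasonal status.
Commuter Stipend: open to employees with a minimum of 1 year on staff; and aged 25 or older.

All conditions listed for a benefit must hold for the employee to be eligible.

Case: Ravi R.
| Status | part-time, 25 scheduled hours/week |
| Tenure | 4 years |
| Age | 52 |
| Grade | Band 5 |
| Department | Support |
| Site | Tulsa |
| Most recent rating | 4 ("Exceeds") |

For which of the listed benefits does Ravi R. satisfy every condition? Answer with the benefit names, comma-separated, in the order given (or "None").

Equity Grant Program, Commuter Stipend

Annual Bonus Plan — grade Band 5 ≥ Band 2 ✓; dept Support ✗ → not eligible.
Equity Grant Program — status part-time ✓ → eligible.
Commuter Stipend — service 4 years ≥ 1 year ✓; age 52 ≥ 25 ✓ → eligible.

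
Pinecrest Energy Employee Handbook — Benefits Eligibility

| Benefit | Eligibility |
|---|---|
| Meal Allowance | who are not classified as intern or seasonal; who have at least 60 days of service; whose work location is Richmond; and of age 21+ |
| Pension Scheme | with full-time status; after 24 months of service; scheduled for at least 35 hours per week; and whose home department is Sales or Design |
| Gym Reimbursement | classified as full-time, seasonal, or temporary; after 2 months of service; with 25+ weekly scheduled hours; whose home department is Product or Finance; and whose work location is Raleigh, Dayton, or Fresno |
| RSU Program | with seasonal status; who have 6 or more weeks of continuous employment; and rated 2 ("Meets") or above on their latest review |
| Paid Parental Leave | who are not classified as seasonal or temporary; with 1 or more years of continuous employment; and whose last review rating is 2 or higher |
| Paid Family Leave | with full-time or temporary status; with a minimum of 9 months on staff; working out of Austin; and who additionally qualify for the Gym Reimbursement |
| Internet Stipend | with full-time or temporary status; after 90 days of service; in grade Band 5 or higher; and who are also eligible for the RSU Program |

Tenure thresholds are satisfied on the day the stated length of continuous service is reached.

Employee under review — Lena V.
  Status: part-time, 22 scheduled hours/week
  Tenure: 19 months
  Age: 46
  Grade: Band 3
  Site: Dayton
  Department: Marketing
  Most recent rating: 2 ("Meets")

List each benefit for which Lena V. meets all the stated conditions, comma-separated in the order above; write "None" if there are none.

Paid Parental Leave

Meal Allowance — status part-time ✓ (not excluded); service 19 months ≥ 60 days ✓; site Dayton ✗ (not Richmond) → not eligible.
Pension Scheme — status part-time ✗ (requires full-time) → not eligible.
Gym Reimbursement — status part-time ✗ (requires full-time, seasonal, or temporary) → not eligible.
RSU Program — status part-time ✗ (requires seasonal) → not eligible.
Paid Parental Leave — status part-time ✓ (not excluded); service 19 months ≥ 1 year (≈365 days) ✓; rating 2 ≥ 2 ✓ → eligible.
Paid Family Leave — status part-time ✗ (requires full-time or temporary) → not eligible.
Internet Stipend — status part-time ✗ (requires full-time or temporary) → not eligible.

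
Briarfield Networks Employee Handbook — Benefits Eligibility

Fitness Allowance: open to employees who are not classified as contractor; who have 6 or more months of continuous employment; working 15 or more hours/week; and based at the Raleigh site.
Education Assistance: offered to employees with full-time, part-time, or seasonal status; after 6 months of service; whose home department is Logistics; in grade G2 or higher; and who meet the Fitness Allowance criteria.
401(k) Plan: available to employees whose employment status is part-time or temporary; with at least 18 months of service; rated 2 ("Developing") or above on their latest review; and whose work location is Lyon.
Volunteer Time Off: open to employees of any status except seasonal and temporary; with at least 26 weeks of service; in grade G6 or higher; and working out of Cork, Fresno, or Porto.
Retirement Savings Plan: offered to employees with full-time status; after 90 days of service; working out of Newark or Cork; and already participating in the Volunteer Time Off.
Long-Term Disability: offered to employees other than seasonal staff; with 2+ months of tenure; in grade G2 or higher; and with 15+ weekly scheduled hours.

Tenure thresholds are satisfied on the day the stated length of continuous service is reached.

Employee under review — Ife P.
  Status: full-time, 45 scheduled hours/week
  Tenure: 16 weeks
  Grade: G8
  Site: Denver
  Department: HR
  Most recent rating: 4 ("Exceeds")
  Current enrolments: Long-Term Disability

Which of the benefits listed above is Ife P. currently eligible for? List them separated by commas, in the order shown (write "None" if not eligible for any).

Fitness Allowance — status full-time ✓ (not excluded); service 16 weeks < 6 months (≈180 days) ✗ → not eligible.
Education Assistance — status full-time ✓; service 16 weeks < 6 months (≈180 days) ✗ → not eligible.
401(k) Plan — status full-time ✗ (requires part-time or temporary) → not eligible.
Volunteer Time Off — status full-time ✓ (not excluded); service 16 weeks < 26 weeks ✗ → not eligible.
Retirement Savings Plan — status full-time ✓; service 16 weeks ≥ 90 days ✓; site Denver ✗ (not Newark or Cork) → not eligible.
Long-Term Disability — status full-time ✓ (not excluded); service 16 weeks ≥ 2 months (≈60 days) ✓; grade G8 ≥ G2 ✓; 45 hrs/wk ≥ 15 ✓ → eligible.

Long-Term Disability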